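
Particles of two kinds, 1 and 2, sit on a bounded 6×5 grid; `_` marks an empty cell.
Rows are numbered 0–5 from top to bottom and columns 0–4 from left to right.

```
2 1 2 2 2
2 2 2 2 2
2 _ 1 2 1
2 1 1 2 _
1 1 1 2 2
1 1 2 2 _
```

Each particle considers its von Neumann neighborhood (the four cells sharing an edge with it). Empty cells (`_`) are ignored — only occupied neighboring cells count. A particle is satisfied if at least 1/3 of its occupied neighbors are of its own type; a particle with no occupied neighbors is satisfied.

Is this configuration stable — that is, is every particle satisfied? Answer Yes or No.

(0,0)2 1/2 satisfied
(0,1)1 0/3 not
(0,2)2 2/3 satisfied
(0,3)2 3/3 satisfied
(0,4)2 2/2 satisfied
(1,0)2 3/3 satisfied
(1,1)2 2/3 satisfied
(1,2)2 3/4 satisfied
(1,3)2 4/4 satisfied
(1,4)2 2/3 satisfied
(2,0)2 2/2 satisfied
(2,2)1 1/3 satisfied
(2,3)2 2/4 satisfied
(2,4)1 0/2 not
(3,0)2 1/3 satisfied
(3,1)1 2/3 satisfied
(3,2)1 3/4 satisfied
(3,3)2 2/3 satisfied
(4,0)1 2/3 satisfied
(4,1)1 4/4 satisfied
(4,2)1 2/4 satisfied
(4,3)2 3/4 satisfied
(4,4)2 1/1 satisfied
(5,0)1 2/2 satisfied
(5,1)1 2/3 satisfied
(5,2)2 1/3 satisfied
(5,3)2 2/2 satisfied
For instance (0,1) has only 0/3 same-type neighbors, below 1/3.

No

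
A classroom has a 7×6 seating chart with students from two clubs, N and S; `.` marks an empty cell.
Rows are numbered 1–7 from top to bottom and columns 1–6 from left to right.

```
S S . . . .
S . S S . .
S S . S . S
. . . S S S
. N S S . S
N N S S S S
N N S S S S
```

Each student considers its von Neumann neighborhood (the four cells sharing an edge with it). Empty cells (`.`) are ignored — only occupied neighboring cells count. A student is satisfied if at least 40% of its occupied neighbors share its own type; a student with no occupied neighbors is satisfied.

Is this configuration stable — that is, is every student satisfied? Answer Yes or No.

Row 1: (1,1)S 2/2 satisfied · (1,2)S 1/1 satisfied
Row 2: (2,1)S 2/2 satisfied · (2,3)S 1/1 satisfied · (2,4)S 2/2 satisfied
Row 3: (3,1)S 2/2 satisfied · (3,2)S 1/1 satisfied · (3,4)S 2/2 satisfied · (3,6)S 1/1 satisfied
Row 4: (4,4)S 3/3 satisfied · (4,5)S 2/2 satisfied · (4,6)S 3/3 satisfied
Row 5: (5,2)N 1/2 satisfied · (5,3)S 2/3 satisfied · (5,4)S 3/3 satisfied · (5,6)S 2/2 satisfied
Row 6: (6,1)N 2/2 satisfied · (6,2)N 3/4 satisfied · (6,3)S 3/4 satisfied · (6,4)S 4/4 satisfied · (6,5)S 3/3 satisfied · (6,6)S 3/3 satisfied
Row 7: (7,1)N 2/2 satisfied · (7,2)N 2/3 satisfied · (7,3)S 2/3 satisfied · (7,4)S 3/3 satisfied · (7,5)S 3/3 satisfied · (7,6)S 2/2 satisfied
All meet the threshold, so the configuration is stable.

Yes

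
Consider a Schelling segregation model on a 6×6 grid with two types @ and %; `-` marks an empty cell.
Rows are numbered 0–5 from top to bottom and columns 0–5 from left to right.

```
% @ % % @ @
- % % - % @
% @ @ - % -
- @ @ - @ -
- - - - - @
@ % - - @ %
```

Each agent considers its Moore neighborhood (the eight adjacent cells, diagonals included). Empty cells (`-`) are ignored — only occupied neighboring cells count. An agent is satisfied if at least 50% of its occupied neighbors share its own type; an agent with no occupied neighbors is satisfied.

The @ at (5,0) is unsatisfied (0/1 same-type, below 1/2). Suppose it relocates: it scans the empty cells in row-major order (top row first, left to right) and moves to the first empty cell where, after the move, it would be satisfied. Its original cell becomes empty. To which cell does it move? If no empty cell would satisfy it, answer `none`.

Vacating (5,0). Empty cells in order:
  (1,0): 2/5 same-type → still unsatisfied.
  (1,3): 2/7 same-type → still unsatisfied.
  (2,3): 3/6 same-type → satisfied — stop here.

(2,3)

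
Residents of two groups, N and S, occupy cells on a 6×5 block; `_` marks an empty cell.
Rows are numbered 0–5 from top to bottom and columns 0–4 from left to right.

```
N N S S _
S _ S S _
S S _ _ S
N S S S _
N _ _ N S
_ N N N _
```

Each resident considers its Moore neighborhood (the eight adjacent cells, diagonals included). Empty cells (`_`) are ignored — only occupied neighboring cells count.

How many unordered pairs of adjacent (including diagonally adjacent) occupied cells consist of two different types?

Scan each occupied cell's neighbors to the right and below (and the two forward diagonals) so each pair is counted once.
From row 0: 4 unlike of 10 pairs (running 4/10).
From row 1: 0 unlike of 5 pairs (running 4/15).
From row 2: 2 unlike of 7 pairs (running 6/22).
From row 3: 4 unlike of 8 pairs (running 10/30).
From row 4: 2 unlike of 5 pairs (running 12/35).
From row 5: 0 unlike of 2 pairs (running 12/37).
Total adjacent occupied pairs: 37; unlike-type pairs: 12.

12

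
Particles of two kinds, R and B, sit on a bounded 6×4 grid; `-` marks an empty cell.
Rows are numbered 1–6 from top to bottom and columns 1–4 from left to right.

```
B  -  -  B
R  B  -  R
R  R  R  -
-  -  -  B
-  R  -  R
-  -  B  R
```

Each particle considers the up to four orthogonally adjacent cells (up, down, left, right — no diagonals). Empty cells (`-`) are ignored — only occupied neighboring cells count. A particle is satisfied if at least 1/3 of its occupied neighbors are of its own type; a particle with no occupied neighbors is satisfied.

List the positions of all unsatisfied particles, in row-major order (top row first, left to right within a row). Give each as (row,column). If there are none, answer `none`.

(1,1)B 0/1 ✗
(1,4)B 0/1 ✗
(2,1)R 1/3 ✓
(2,2)B 0/2 ✗
(2,4)R 0/1 ✗
(3,1)R 2/2 ✓
(3,2)R 2/3 ✓
(3,3)R 1/1 ✓
(4,4)B 0/1 ✗
(5,2)R 0/0 ✓
(5,4)R 1/2 ✓
(6,3)B 0/1 ✗
(6,4)R 1/2 ✓

(1,1), (1,4), (2,2), (2,4), (4,4), (6,3)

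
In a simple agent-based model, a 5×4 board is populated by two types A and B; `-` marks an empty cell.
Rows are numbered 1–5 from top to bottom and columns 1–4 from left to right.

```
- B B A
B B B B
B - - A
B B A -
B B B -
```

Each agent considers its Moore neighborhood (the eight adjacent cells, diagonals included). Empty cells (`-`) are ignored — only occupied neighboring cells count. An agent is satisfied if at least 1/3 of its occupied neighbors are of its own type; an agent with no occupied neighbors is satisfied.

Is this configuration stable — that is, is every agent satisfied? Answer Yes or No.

No

(1,2)B 4/4 satisfied
(1,3)B 4/5 satisfied
(1,4)A 0/3 not
(2,1)B 3/3 satisfied
(2,2)B 5/5 satisfied
(2,3)B 4/6 satisfied
(2,4)B 2/4 satisfied
(3,1)B 4/4 satisfied
(3,4)A 1/3 satisfied
(4,1)B 4/4 satisfied
(4,2)B 5/6 satisfied
(4,3)A 1/4 not
(5,1)B 3/3 satisfied
(5,2)B 4/5 satisfied
(5,3)B 2/3 satisfied
For instance (1,4) has only 0/3 same-type neighbors, below 1/3.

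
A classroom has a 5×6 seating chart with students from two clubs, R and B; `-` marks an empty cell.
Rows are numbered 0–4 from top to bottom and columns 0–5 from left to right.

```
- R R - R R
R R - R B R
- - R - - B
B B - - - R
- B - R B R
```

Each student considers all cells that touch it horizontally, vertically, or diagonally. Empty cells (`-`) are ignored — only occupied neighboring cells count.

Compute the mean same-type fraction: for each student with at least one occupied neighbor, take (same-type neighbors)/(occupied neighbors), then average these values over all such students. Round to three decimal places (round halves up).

0.631

(0,1)R 3/3
(0,2)R 3/3
(0,4)R 3/4
(0,5)R 2/3
(1,0)R 2/2
(1,1)R 4/4
(1,3)R 3/4
(1,4)B 1/5
(1,5)R 2/4
(2,2)R 2/3
(2,5)B 1/3
(3,0)B 2/2
(3,1)B 2/3
(3,5)R 1/3
(4,1)B 2/2
(4,3)R 0/1
(4,4)B 0/3
(4,5)R 1/2
Sum over 18 students: 3/3 + 3/3 + 3/4 + 2/3 + 2/2 + 4/4 + 3/4 + 1/5 + 2/4 + 2/3 + 1/3 + 2/2 + 2/3 + 1/3 + 2/2 + 0/1 + 0/3 + 1/2 = 341/30; mean = 341/30 ÷ 18 = 341/540 = 0.631481… → 0.631.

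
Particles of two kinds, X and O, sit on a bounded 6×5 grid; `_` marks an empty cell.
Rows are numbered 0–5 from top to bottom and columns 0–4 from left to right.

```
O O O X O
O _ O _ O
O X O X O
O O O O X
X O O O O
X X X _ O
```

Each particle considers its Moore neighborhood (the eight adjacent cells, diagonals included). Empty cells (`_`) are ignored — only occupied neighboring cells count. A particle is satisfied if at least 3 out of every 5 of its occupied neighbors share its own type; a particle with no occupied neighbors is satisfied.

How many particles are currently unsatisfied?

Row 0: (0,0)O 2/2 ✓ · (0,1)O 4/4 ✓ · (0,2)O 2/3 ✓ · (0,3)X 0/4 ✗ · (0,4)O 1/2 ✗
Row 1: (1,0)O 3/4 ✓ · (1,2)O 3/6 ✗ · (1,4)O 2/4 ✗
Row 2: (2,0)O 3/4 ✓ · (2,1)X 0/7 ✗ · (2,2)O 4/6 ✓ · (2,3)X 1/7 ✗ · (2,4)O 2/4 ✗
Row 3: (3,0)O 3/5 ✓ · (3,1)O 6/8 ✓ · (3,2)O 6/8 ✓ · (3,3)O 6/8 ✓ · (3,4)X 1/5 ✗
Row 4: (4,0)X 2/5 ✗ · (4,1)O 4/8 ✗ · (4,2)O 5/7 ✓ · (4,3)O 5/7 ✓ · (4,4)O 3/4 ✓
Row 5: (5,0)X 2/3 ✓ · (5,1)X 3/5 ✓ · (5,2)X 1/4 ✗ · (5,4)O 2/2 ✓
Unsatisfied: (0,3), (0,4), (1,2), (1,4), (2,1), (2,3), (2,4), (3,4), (4,0), (4,1), (5,2) — 11 in total.

11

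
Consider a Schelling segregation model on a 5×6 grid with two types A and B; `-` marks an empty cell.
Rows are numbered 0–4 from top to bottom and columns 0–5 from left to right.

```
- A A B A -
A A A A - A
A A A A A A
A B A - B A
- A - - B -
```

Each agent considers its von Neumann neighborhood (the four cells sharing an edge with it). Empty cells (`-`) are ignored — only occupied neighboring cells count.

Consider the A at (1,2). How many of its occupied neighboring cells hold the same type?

4

Occupied neighbors of (1,2): (0,2)=A, (2,2)=A, (1,1)=A, (1,3)=A.
Same type (A): 4 of 4.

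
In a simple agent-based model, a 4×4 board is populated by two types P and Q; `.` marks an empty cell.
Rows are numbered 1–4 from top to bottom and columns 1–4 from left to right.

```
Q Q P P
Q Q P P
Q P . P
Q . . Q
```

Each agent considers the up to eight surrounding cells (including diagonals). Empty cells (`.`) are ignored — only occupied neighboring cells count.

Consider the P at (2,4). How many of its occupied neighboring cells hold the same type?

4

Occupied neighbors of (2,4): (1,3)=P, (1,4)=P, (2,3)=P, (3,4)=P.
Same type (P): 4 of 4.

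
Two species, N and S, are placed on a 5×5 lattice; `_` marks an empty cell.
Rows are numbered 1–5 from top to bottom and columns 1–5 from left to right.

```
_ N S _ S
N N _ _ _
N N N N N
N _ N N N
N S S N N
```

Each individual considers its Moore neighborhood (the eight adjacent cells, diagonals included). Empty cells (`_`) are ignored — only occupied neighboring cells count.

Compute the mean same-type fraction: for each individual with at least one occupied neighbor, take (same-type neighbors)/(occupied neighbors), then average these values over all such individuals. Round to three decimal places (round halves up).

0.758

(1,2)N 2/3
(1,3)S 0/2
(1,5)S — no occupied neighbors
(2,1)N 4/4
(2,2)N 5/6
(3,1)N 4/4
(3,2)N 6/6
(3,3)N 5/5
(3,4)N 5/5
(3,5)N 3/3
(4,1)N 3/4
(4,3)N 5/7
(4,4)N 7/8
(4,5)N 5/5
(5,1)N 1/2
(5,2)S 1/4
(5,3)S 1/4
(5,4)N 4/5
(5,5)N 3/3
Sum over 18 individuals: 2/3 + 0/2 + 4/4 + 5/6 + 4/4 + 6/6 + 5/5 + 5/5 + 3/3 + 3/4 + 5/7 + 7/8 + 5/5 + 1/2 + 1/4 + 1/4 + 4/5 + 3/3 = 3819/280; mean = 3819/280 ÷ 18 = 1273/1680 = 0.757738… → 0.758.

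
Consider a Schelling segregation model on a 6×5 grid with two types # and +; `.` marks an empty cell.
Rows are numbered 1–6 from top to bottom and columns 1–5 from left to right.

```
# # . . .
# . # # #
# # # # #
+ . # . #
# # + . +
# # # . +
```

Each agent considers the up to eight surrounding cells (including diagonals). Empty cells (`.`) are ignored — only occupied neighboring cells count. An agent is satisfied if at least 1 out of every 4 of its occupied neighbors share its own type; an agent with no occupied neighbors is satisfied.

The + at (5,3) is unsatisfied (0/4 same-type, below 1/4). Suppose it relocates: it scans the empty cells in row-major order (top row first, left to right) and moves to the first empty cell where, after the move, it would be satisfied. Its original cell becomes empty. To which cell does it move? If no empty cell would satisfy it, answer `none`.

(5,4)

Vacating (5,3). Empty cells in order:
  (1,3): 0/3 same-type → still unsatisfied.
  (1,4): 0/3 same-type → still unsatisfied.
  (1,5): 0/2 same-type → still unsatisfied.
  (2,2): 0/7 same-type → still unsatisfied.
  (4,2): 1/7 same-type → still unsatisfied.
  (4,4): 1/6 same-type → still unsatisfied.
  (5,4): 2/5 same-type → satisfied — stop here.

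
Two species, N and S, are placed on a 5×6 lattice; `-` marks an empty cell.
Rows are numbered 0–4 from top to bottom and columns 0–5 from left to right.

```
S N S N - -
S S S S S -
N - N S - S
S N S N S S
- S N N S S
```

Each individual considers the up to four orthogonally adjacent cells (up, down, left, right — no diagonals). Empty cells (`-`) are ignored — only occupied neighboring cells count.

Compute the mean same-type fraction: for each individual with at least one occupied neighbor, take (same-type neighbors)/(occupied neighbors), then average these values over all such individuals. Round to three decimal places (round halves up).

Row 0: (0,0)S 1/2 · (0,1)N 0/3 · (0,2)S 1/3 · (0,3)N 0/2
Row 1: (1,0)S 2/3 · (1,1)S 2/3 · (1,2)S 3/4 · (1,3)S 3/4 · (1,4)S 1/1
Row 2: (2,0)N 0/2 · (2,2)N 0/3 · (2,3)S 1/3 · (2,5)S 1/1
Row 3: (3,0)S 0/2 · (3,1)N 0/3 · (3,2)S 0/4 · (3,3)N 1/4 · (3,4)S 2/3 · (3,5)S 3/3
Row 4: (4,1)S 0/2 · (4,2)N 1/3 · (4,3)N 2/3 · (4,4)S 2/3 · (4,5)S 2/2
Sum over 24 individuals: 1/2 + 0/3 + 1/3 + 0/2 + 2/3 + 2/3 + 3/4 + 3/4 + 1/1 + 0/2 + 0/3 + 1/3 + 1/1 + 0/2 + 0/3 + 0/4 + 1/4 + 2/3 + 3/3 + 0/2 + 1/3 + 2/3 + 2/3 + 2/2 = 127/12; mean = 127/12 ÷ 24 = 127/288 = 0.440972… → 0.441.

0.441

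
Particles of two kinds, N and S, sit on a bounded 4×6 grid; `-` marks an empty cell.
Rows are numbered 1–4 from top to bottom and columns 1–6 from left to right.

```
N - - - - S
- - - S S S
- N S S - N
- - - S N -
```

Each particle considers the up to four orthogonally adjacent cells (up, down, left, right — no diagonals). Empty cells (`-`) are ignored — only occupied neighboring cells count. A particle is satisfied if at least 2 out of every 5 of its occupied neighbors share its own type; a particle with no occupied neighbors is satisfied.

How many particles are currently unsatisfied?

3

(1,1)N 0/0 ✓
(1,6)S 1/1 ✓
(2,4)S 2/2 ✓
(2,5)S 2/2 ✓
(2,6)S 2/3 ✓
(3,2)N 0/1 ✗
(3,3)S 1/2 ✓
(3,4)S 3/3 ✓
(3,6)N 0/1 ✗
(4,4)S 1/2 ✓
(4,5)N 0/1 ✗
Unsatisfied: (3,2), (3,6), (4,5) — 3 in total.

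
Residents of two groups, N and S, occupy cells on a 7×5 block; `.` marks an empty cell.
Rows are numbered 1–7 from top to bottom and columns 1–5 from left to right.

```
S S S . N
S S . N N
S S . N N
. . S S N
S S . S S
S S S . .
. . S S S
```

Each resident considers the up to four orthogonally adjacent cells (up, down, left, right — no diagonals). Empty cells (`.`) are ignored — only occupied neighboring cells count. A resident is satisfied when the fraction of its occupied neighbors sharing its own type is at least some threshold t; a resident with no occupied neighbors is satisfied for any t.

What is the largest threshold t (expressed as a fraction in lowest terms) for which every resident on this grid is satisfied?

(1,1)S 2/2
(1,2)S 3/3
(1,3)S 1/1
(1,5)N 1/1
(2,1)S 3/3
(2,2)S 3/3
(2,4)N 2/2
(2,5)N 3/3
(3,1)S 2/2
(3,2)S 2/2
(3,4)N 2/3
(3,5)N 3/3
(4,3)S 1/1
(4,4)S 2/4
(4,5)N 1/3
(5,1)S 2/2
(5,2)S 2/2
(5,4)S 2/2
(5,5)S 1/2
(6,1)S 2/2
(6,2)S 3/3
(6,3)S 2/2
(7,3)S 2/2
(7,4)S 2/2
(7,5)S 1/1
The smallest same-type fraction is 1/3 at (4,5), which reduces to 1/3. Any threshold above that leaves this resident unsatisfied.

1/3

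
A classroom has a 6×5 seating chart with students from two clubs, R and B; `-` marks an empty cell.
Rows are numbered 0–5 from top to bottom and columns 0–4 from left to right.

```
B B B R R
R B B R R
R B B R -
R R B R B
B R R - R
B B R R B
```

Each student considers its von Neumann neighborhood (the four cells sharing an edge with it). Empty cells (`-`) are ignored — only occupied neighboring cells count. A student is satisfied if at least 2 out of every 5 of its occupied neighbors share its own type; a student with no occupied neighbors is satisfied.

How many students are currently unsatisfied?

(0,0)B 1/2 ok
(0,1)B 3/3 ok
(0,2)B 2/3 ok
(0,3)R 2/3 ok
(0,4)R 2/2 ok
(1,0)R 1/3 unhappy
(1,1)B 3/4 ok
(1,2)B 3/4 ok
(1,3)R 3/4 ok
(1,4)R 2/2 ok
(2,0)R 2/3 ok
(2,1)B 2/4 ok
(2,2)B 3/4 ok
(2,3)R 2/3 ok
(3,0)R 2/3 ok
(3,1)R 2/4 ok
(3,2)B 1/4 unhappy
(3,3)R 1/3 unhappy
(3,4)B 0/2 unhappy
(4,0)B 1/3 unhappy
(4,1)R 2/4 ok
(4,2)R 2/3 ok
(4,4)R 0/2 unhappy
(5,0)B 2/2 ok
(5,1)B 1/3 unhappy
(5,2)R 2/3 ok
(5,3)R 1/2 ok
(5,4)B 0/2 unhappy
Unsatisfied: (1,0), (3,2), (3,3), (3,4), (4,0), (4,4), (5,1), (5,4) — 8 in total.

8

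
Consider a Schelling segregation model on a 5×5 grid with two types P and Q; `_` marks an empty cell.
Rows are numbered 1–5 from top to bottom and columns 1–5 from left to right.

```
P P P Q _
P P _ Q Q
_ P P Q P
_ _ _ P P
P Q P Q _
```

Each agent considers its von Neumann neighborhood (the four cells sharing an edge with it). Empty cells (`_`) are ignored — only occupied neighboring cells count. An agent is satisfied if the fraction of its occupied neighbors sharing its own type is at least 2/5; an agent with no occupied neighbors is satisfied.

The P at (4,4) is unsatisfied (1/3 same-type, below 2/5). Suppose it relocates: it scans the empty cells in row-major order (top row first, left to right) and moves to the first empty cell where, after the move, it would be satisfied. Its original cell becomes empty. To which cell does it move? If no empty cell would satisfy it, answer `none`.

(2,3)

Vacating (4,4). Empty cells in order:
  (1,5): 0/2 same-type → still unsatisfied.
  (2,3): 3/4 same-type → satisfied — stop here.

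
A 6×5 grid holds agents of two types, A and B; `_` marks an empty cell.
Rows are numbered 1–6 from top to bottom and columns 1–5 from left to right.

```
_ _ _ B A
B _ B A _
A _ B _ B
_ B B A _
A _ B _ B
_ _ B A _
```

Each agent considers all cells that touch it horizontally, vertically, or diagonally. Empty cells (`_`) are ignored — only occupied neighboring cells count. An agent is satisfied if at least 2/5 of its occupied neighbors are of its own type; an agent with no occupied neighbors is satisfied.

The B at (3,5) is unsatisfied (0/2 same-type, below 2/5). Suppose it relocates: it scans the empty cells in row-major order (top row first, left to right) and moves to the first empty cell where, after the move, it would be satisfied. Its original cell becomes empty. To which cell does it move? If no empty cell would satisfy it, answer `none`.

Vacating (3,5). Empty cells in order:
  (1,1): 1/1 same-type → satisfied — stop here.

(1,1)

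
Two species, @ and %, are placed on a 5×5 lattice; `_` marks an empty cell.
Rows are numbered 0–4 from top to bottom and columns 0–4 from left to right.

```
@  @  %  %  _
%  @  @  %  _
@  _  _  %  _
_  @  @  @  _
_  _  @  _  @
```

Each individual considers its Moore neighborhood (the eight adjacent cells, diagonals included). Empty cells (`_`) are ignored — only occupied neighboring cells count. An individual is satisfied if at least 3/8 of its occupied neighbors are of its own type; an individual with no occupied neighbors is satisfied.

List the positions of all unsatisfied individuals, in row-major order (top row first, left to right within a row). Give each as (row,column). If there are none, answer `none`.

Row 0: (0,0)@ 2/3 satisfied · (0,1)@ 3/5 satisfied · (0,2)% 2/5 satisfied · (0,3)% 2/3 satisfied
Row 1: (1,0)% 0/4 not · (1,1)@ 4/6 satisfied · (1,2)@ 2/6 not · (1,3)% 3/4 satisfied
Row 2: (2,0)@ 2/3 satisfied · (2,3)% 1/4 not
Row 3: (3,1)@ 3/3 satisfied · (3,2)@ 3/4 satisfied · (3,3)@ 3/4 satisfied
Row 4: (4,2)@ 3/3 satisfied · (4,4)@ 1/1 satisfied

(1,0), (1,2), (2,3)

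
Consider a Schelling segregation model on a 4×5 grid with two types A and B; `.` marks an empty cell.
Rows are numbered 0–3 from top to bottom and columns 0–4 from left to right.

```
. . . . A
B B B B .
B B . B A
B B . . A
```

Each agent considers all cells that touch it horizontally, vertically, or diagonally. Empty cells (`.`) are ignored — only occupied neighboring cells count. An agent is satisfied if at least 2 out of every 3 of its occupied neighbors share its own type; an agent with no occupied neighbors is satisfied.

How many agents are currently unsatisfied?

Row 0: (0,4)A 0/1 ✗
Row 1: (1,0)B 3/3 ✓ · (1,1)B 4/4 ✓ · (1,2)B 4/4 ✓ · (1,3)B 2/4 ✗
Row 2: (2,0)B 5/5 ✓ · (2,1)B 6/6 ✓ · (2,3)B 2/4 ✗ · (2,4)A 1/3 ✗
Row 3: (3,0)B 3/3 ✓ · (3,1)B 3/3 ✓ · (3,4)A 1/2 ✗
Unsatisfied: (0,4), (1,3), (2,3), (2,4), (3,4) — 5 in total.

5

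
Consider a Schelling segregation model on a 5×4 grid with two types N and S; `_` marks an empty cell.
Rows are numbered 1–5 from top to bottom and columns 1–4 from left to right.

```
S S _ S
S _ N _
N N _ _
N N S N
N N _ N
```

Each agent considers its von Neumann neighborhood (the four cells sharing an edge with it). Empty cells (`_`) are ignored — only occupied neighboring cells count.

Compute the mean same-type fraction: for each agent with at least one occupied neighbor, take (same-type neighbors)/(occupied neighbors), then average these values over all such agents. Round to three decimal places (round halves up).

0.785

Row 1: (1,1)S 2/2 · (1,2)S 1/1 · (1,4)S — no occupied neighbors
Row 2: (2,1)S 1/2 · (2,3)N — no occupied neighbors
Row 3: (3,1)N 2/3 · (3,2)N 2/2
Row 4: (4,1)N 3/3 · (4,2)N 3/4 · (4,3)S 0/2 · (4,4)N 1/2
Row 5: (5,1)N 2/2 · (5,2)N 2/2 · (5,4)N 1/1
Sum over 12 agents: 2/2 + 1/1 + 1/2 + 2/3 + 2/2 + 3/3 + 3/4 + 0/2 + 1/2 + 2/2 + 2/2 + 1/1 = 113/12; mean = 113/12 ÷ 12 = 113/144 = 0.784722… → 0.785.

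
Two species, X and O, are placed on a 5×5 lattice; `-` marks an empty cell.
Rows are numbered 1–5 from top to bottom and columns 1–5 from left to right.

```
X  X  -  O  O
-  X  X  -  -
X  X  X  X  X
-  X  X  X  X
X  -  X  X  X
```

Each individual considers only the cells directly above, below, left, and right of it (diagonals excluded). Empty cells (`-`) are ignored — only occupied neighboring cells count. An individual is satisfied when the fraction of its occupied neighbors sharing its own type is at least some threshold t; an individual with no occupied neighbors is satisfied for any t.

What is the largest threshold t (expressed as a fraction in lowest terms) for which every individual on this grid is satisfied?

1/1

Row 1: (1,1)X 1/1 · (1,2)X 2/2 · (1,4)O 1/1 · (1,5)O 1/1
Row 2: (2,2)X 3/3 · (2,3)X 2/2
Row 3: (3,1)X 1/1 · (3,2)X 4/4 · (3,3)X 4/4 · (3,4)X 3/3 · (3,5)X 2/2
Row 4: (4,2)X 2/2 · (4,3)X 4/4 · (4,4)X 4/4 · (4,5)X 3/3
Row 5: (5,1)X — no occupied neighbors · (5,3)X 2/2 · (5,4)X 3/3 · (5,5)X 2/2
The smallest same-type fraction is 1/1 at (1,1), which reduces to 1/1. Any threshold above that leaves this individual unsatisfied.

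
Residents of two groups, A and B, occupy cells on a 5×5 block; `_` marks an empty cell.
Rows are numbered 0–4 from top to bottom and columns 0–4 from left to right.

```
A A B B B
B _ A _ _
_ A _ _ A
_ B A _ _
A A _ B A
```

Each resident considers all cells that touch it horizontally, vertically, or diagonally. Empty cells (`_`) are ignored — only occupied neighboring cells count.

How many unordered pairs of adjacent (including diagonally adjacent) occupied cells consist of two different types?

12

Scan each occupied cell's neighbors to the right and below (and the two forward diagonals) so each pair is counted once.
Row 0: A(0,0)–A(0,1)= A(0,0)–B(1,0)≠ A(0,1)–B(0,2)≠ A(0,1)–A(1,2)= A(0,1)–B(1,0)≠ B(0,2)–B(0,3)= B(0,2)–A(1,2)≠ B(0,3)–B(0,4)= B(0,3)–A(1,2)≠  → 5/9 unlike.
Row 1: B(1,0)–A(2,1)≠ A(1,2)–A(2,1)=  → 1/2 unlike.
Row 2: A(2,1)–B(3,1)≠ A(2,1)–A(3,2)=  → 1/2 unlike.
Row 3: B(3,1)–A(3,2)≠ B(3,1)–A(4,1)≠ B(3,1)–A(4,0)≠ A(3,2)–B(4,3)≠ A(3,2)–A(4,1)=  → 4/5 unlike.
Row 4: A(4,0)–A(4,1)= B(4,3)–A(4,4)≠  → 1/2 unlike.
Total adjacent occupied pairs: 20; unlike-type pairs: 12.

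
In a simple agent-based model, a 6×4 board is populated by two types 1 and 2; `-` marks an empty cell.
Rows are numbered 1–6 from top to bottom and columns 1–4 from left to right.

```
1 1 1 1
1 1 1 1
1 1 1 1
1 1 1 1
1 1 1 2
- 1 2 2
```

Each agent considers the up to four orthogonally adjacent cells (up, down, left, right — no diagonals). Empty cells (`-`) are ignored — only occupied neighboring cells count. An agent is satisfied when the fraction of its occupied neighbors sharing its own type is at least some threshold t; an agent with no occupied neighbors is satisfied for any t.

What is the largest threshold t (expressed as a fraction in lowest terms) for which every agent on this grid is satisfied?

1/3

(1,1)1 2/2
(1,2)1 3/3
(1,3)1 3/3
(1,4)1 2/2
(2,1)1 3/3
(2,2)1 4/4
(2,3)1 4/4
(2,4)1 3/3
(3,1)1 3/3
(3,2)1 4/4
(3,3)1 4/4
(3,4)1 3/3
(4,1)1 3/3
(4,2)1 4/4
(4,3)1 4/4
(4,4)1 2/3
(5,1)1 2/2
(5,2)1 4/4
(5,3)1 2/4
(5,4)2 1/3
(6,2)1 1/2
(6,3)2 1/3
(6,4)2 2/2
The smallest same-type fraction is 1/3 at (5,4), which reduces to 1/3. Any threshold above that leaves this agent unsatisfied.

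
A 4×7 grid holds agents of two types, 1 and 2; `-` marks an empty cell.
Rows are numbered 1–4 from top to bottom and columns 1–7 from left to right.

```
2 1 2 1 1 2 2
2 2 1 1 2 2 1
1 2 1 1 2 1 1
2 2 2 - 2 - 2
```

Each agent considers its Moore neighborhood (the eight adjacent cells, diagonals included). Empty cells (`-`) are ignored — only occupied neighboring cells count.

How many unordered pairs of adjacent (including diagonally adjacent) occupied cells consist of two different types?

Scan each occupied cell's neighbors to the right and below (and the two forward diagonals) so each pair is counted once.
Row 1: 2(1,1)–1(1,2)≠ 2(1,1)–2(2,1)= 2(1,1)–2(2,2)= 1(1,2)–2(1,3)≠ 1(1,2)–2(2,2)≠ 1(1,2)–1(2,3)= 1(1,2)–2(2,1)≠ 2(1,3)–1(1,4)≠ 2(1,3)–1(2,3)≠ 2(1,3)–1(2,4)≠ 2(1,3)–2(2,2)= 1(1,4)–1(1,5)= 1(1,4)–1(2,4)= 1(1,4)–2(2,5)≠ 1(1,4)–1(2,3)= 1(1,5)–2(1,6)≠ 1(1,5)–2(2,5)≠ 1(1,5)–2(2,6)≠ 1(1,5)–1(2,4)= 2(1,6)–2(1,7)= 2(1,6)–2(2,6)= 2(1,6)–1(2,7)≠ 2(1,6)–2(2,5)= 2(1,7)–1(2,7)≠ 2(1,7)–2(2,6)=  → 13/25 unlike.
Row 2: 2(2,1)–2(2,2)= 2(2,1)–1(3,1)≠ 2(2,1)–2(3,2)= 2(2,2)–1(2,3)≠ 2(2,2)–2(3,2)= 2(2,2)–1(3,3)≠ 2(2,2)–1(3,1)≠ 1(2,3)–1(2,4)= 1(2,3)–1(3,3)= 1(2,3)–1(3,4)= 1(2,3)–2(3,2)≠ 1(2,4)–2(2,5)≠ 1(2,4)–1(3,4)= 1(2,4)–2(3,5)≠ 1(2,4)–1(3,3)= 2(2,5)–2(2,6)= 2(2,5)–2(3,5)= 2(2,5)–1(3,6)≠ 2(2,5)–1(3,4)≠ 2(2,6)–1(2,7)≠ 2(2,6)–1(3,6)≠ 2(2,6)–1(3,7)≠ 2(2,6)–2(3,5)= 1(2,7)–1(3,7)= 1(2,7)–1(3,6)=  → 12/25 unlike.
Row 3: 1(3,1)–2(3,2)≠ 1(3,1)–2(4,1)≠ 1(3,1)–2(4,2)≠ 2(3,2)–1(3,3)≠ 2(3,2)–2(4,2)= 2(3,2)–2(4,3)= 2(3,2)–2(4,1)= 1(3,3)–1(3,4)= 1(3,3)–2(4,3)≠ 1(3,3)–2(4,2)≠ 1(3,4)–2(3,5)≠ 1(3,4)–2(4,5)≠ 1(3,4)–2(4,3)≠ 2(3,5)–1(3,6)≠ 2(3,5)–2(4,5)= 1(3,6)–1(3,7)= 1(3,6)–2(4,7)≠ 1(3,6)–2(4,5)≠ 1(3,7)–2(4,7)≠  → 13/19 unlike.
Row 4: 2(4,1)–2(4,2)= 2(4,2)–2(4,3)=  → 0/2 unlike.
Total adjacent occupied pairs: 71; unlike-type pairs: 38.

38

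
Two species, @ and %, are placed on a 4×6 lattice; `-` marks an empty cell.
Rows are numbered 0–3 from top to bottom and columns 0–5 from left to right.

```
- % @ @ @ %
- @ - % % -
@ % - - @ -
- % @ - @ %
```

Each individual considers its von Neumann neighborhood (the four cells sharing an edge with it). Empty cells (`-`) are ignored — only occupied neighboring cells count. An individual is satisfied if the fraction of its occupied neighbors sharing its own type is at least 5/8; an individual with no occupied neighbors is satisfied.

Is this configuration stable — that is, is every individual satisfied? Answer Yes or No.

Row 0: (0,1)% 0/2 not · (0,2)@ 1/2 not · (0,3)@ 2/3 satisfied · (0,4)@ 1/3 not · (0,5)% 0/1 not
Row 1: (1,1)@ 0/2 not · (1,3)% 1/2 not · (1,4)% 1/3 not
Row 2: (2,0)@ 0/1 not · (2,1)% 1/3 not · (2,4)@ 1/2 not
Row 3: (3,1)% 1/2 not · (3,2)@ 0/1 not · (3,4)@ 1/2 not · (3,5)% 0/1 not
For instance (0,1) has only 0/2 same-type neighbors, below 5/8.

No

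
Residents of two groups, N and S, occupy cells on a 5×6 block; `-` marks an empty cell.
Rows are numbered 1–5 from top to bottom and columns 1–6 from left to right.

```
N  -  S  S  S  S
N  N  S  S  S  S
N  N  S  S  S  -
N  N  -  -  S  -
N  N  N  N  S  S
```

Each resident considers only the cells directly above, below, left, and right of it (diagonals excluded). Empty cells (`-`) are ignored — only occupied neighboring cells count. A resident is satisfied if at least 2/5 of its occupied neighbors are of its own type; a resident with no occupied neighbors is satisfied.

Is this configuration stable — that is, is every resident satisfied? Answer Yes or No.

Row 1: (1,1)N 1/1 satisfied · (1,3)S 2/2 satisfied · (1,4)S 3/3 satisfied · (1,5)S 3/3 satisfied · (1,6)S 2/2 satisfied
Row 2: (2,1)N 3/3 satisfied · (2,2)N 2/3 satisfied · (2,3)S 3/4 satisfied · (2,4)S 4/4 satisfied · (2,5)S 4/4 satisfied · (2,6)S 2/2 satisfied
Row 3: (3,1)N 3/3 satisfied · (3,2)N 3/4 satisfied · (3,3)S 2/3 satisfied · (3,4)S 3/3 satisfied · (3,5)S 3/3 satisfied
Row 4: (4,1)N 3/3 satisfied · (4,2)N 3/3 satisfied · (4,5)S 2/2 satisfied
Row 5: (5,1)N 2/2 satisfied · (5,2)N 3/3 satisfied · (5,3)N 2/2 satisfied · (5,4)N 1/2 satisfied · (5,5)S 2/3 satisfied · (5,6)S 1/1 satisfied
All meet the threshold, so the configuration is stable.

Yes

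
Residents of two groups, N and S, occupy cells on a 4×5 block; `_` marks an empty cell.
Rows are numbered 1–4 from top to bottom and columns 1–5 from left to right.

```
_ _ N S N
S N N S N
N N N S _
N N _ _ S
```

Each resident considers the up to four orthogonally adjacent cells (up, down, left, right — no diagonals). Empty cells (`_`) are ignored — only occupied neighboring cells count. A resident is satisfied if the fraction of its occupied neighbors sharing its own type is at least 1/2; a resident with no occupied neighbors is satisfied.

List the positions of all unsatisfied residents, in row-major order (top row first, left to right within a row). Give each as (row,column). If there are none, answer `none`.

Row 1: (1,3)N 1/2 ok · (1,4)S 1/3 unhappy · (1,5)N 1/2 ok
Row 2: (2,1)S 0/2 unhappy · (2,2)N 2/3 ok · (2,3)N 3/4 ok · (2,4)S 2/4 ok · (2,5)N 1/2 ok
Row 3: (3,1)N 2/3 ok · (3,2)N 4/4 ok · (3,3)N 2/3 ok · (3,4)S 1/2 ok
Row 4: (4,1)N 2/2 ok · (4,2)N 2/2 ok · (4,5)S 0/0 ok

(1,4), (2,1)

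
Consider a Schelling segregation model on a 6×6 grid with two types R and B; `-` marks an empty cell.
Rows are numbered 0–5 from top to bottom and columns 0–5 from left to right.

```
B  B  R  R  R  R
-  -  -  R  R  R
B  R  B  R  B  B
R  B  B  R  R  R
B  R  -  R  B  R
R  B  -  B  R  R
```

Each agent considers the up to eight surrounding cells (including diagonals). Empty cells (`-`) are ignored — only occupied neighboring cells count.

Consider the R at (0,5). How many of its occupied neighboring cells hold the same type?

Occupied neighbors of (0,5): (0,4)=R, (1,4)=R, (1,5)=R.
Same type (R): 3 of 3.

3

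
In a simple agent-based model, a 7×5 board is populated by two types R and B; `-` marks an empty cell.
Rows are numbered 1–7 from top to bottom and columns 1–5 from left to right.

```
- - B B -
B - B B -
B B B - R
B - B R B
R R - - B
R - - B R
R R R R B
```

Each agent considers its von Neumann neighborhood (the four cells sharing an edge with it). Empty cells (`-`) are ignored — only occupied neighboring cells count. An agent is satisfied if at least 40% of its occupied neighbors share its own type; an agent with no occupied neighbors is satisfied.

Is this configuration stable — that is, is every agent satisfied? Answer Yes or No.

(1,3)B 2/2 ok
(1,4)B 2/2 ok
(2,1)B 1/1 ok
(2,3)B 3/3 ok
(2,4)B 2/2 ok
(3,1)B 3/3 ok
(3,2)B 2/2 ok
(3,3)B 3/3 ok
(3,5)R 0/1 unhappy
(4,1)B 1/2 ok
(4,3)B 1/2 ok
(4,4)R 0/2 unhappy
(4,5)B 1/3 unhappy
(5,1)R 2/3 ok
(5,2)R 1/1 ok
(5,5)B 1/2 ok
(6,1)R 2/2 ok
(6,4)B 0/2 unhappy
(6,5)R 0/3 unhappy
(7,1)R 2/2 ok
(7,2)R 2/2 ok
(7,3)R 2/2 ok
(7,4)R 1/3 unhappy
(7,5)B 0/2 unhappy
For instance (3,5) has only 0/1 same-type neighbors, below 2/5.

No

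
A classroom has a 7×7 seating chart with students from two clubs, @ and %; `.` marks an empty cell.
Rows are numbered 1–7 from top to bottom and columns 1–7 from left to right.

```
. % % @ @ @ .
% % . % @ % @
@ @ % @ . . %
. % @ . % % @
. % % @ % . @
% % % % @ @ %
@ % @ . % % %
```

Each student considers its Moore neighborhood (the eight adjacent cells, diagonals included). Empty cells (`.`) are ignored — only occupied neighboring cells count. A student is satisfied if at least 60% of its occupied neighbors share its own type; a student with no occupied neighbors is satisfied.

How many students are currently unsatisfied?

Row 1: (1,2)% 3/3 ok · (1,3)% 3/4 ok · (1,4)@ 2/4 unhappy · (1,5)@ 3/5 ok · (1,6)@ 3/4 ok
Row 2: (2,1)% 2/4 unhappy · (2,2)% 4/6 ok · (2,4)% 2/6 unhappy · (2,5)@ 4/6 ok · (2,6)% 1/5 unhappy · (2,7)@ 1/3 unhappy
Row 3: (3,1)@ 1/4 unhappy · (3,2)@ 2/6 unhappy · (3,3)% 3/6 unhappy · (3,4)@ 2/5 unhappy · (3,7)% 2/4 unhappy
Row 4: (4,2)% 3/6 unhappy · (4,3)@ 3/7 unhappy · (4,5)% 2/4 unhappy · (4,6)% 3/5 ok · (4,7)@ 1/3 unhappy
Row 5: (5,2)% 5/6 ok · (5,3)% 5/7 ok · (5,4)@ 2/7 unhappy · (5,5)% 3/6 unhappy · (5,7)@ 2/4 unhappy
Row 6: (6,1)% 3/4 ok · (6,2)% 5/7 ok · (6,3)% 5/7 ok · (6,4)% 4/7 unhappy · (6,5)@ 2/6 unhappy · (6,6)@ 2/7 unhappy · (6,7)% 2/4 unhappy
Row 7: (7,1)@ 0/3 unhappy · (7,2)% 3/5 ok · (7,3)@ 0/4 unhappy · (7,5)% 2/4 unhappy · (7,6)% 3/5 ok · (7,7)% 2/3 ok
Unsatisfied: (1,4), (2,1), (2,4), (2,6), (2,7), (3,1), (3,2), (3,3), (3,4), (3,7), (4,2), (4,3), (4,5), (4,7), (5,4), (5,5), (5,7), (6,4), (6,5), (6,6), (6,7), (7,1), (7,3), (7,5) — 24 in total.

24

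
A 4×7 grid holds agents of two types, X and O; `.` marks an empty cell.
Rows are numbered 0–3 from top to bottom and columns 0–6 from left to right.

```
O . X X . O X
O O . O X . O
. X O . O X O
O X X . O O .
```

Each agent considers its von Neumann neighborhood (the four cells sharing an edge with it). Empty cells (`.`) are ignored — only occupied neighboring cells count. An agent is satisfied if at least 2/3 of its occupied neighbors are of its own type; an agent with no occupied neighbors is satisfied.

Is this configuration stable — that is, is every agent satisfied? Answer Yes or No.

No

(0,0)O 1/1 ok
(0,2)X 1/1 ok
(0,3)X 1/2 unhappy
(0,5)O 0/1 unhappy
(0,6)X 0/2 unhappy
(1,0)O 2/2 ok
(1,1)O 1/2 unhappy
(1,3)O 0/2 unhappy
(1,4)X 0/2 unhappy
(1,6)O 1/2 unhappy
(2,1)X 1/3 unhappy
(2,2)O 0/2 unhappy
(2,4)O 1/3 unhappy
(2,5)X 0/3 unhappy
(2,6)O 1/2 unhappy
(3,0)O 0/1 unhappy
(3,1)X 2/3 ok
(3,2)X 1/2 unhappy
(3,4)O 2/2 ok
(3,5)O 1/2 unhappy
For instance (0,3) has only 1/2 same-type neighbors, below 2/3.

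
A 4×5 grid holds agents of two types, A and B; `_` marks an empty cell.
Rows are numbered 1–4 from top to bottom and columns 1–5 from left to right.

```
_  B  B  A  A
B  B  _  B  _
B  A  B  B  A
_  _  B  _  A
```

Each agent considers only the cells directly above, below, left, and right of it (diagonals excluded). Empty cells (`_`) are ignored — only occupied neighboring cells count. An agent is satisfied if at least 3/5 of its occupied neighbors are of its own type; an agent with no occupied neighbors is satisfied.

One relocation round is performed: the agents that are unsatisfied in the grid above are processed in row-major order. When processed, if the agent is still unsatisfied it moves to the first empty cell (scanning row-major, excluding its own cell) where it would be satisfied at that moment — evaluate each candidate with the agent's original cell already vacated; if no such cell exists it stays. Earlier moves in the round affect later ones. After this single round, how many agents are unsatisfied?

Initially unsatisfied (in order): (1,3), (1,4), (2,4), (3,1), (3,2), (3,5).
  (1,3) → (1,1).
  (1,4) → (2,5).
  (2,4) → (1,3).
  (3,1) → (2,3).
  (3,2) → (4,1).
  (3,5): now satisfied by earlier moves; stays.
Resulting grid:
B B B _ A
B B B _ A
_ _ B B A
A _ B _ A
Unsatisfied now: (3,4).

1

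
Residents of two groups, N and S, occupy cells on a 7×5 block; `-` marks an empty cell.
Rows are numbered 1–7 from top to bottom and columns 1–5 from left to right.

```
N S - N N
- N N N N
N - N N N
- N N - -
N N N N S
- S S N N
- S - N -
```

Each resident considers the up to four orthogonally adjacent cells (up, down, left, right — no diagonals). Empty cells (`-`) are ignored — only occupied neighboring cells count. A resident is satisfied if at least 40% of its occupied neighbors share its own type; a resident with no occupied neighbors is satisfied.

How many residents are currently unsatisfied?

4

Row 1: (1,1)N 0/1 ✗ · (1,2)S 0/2 ✗ · (1,4)N 2/2 ✓ · (1,5)N 2/2 ✓
Row 2: (2,2)N 1/2 ✓ · (2,3)N 3/3 ✓ · (2,4)N 4/4 ✓ · (2,5)N 3/3 ✓
Row 3: (3,1)N 0/0 ✓ · (3,3)N 3/3 ✓ · (3,4)N 3/3 ✓ · (3,5)N 2/2 ✓
Row 4: (4,2)N 2/2 ✓ · (4,3)N 3/3 ✓
Row 5: (5,1)N 1/1 ✓ · (5,2)N 3/4 ✓ · (5,3)N 3/4 ✓ · (5,4)N 2/3 ✓ · (5,5)S 0/2 ✗
Row 6: (6,2)S 2/3 ✓ · (6,3)S 1/3 ✗ · (6,4)N 3/4 ✓ · (6,5)N 1/2 ✓
Row 7: (7,2)S 1/1 ✓ · (7,4)N 1/1 ✓
Unsatisfied: (1,1), (1,2), (5,5), (6,3) — 4 in total.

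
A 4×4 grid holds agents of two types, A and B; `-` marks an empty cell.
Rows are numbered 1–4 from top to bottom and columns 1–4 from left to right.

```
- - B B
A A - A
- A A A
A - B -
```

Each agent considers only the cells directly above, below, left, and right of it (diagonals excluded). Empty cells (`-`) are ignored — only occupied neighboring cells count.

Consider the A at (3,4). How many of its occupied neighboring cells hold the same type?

2

Occupied neighbors of (3,4): (2,4)=A, (3,3)=A.
Same type (A): 2 of 2.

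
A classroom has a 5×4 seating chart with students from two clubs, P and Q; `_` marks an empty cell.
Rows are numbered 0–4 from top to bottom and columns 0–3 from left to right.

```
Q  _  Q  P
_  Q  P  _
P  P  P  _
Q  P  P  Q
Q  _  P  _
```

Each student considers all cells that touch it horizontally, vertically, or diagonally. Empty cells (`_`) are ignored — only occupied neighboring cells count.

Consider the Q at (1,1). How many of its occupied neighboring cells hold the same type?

2

Occupied neighbors of (1,1): (0,0)=Q, (0,2)=Q, (1,2)=P, (2,0)=P, (2,1)=P, (2,2)=P.
Same type (Q): 2 of 6.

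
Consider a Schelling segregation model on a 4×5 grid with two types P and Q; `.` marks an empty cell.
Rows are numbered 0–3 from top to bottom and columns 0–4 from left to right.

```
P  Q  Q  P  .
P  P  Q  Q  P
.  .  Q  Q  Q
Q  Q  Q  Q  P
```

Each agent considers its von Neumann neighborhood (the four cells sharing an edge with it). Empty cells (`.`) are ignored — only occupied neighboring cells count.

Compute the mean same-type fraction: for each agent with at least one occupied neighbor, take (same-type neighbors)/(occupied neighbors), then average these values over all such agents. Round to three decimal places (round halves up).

Row 0: (0,0)P 1/2 · (0,1)Q 1/3 · (0,2)Q 2/3 · (0,3)P 0/2
Row 1: (1,0)P 2/2 · (1,1)P 1/3 · (1,2)Q 3/4 · (1,3)Q 2/4 · (1,4)P 0/2
Row 2: (2,2)Q 3/3 · (2,3)Q 4/4 · (2,4)Q 1/3
Row 3: (3,0)Q 1/1 · (3,1)Q 2/2 · (3,2)Q 3/3 · (3,3)Q 2/3 · (3,4)P 0/2
Sum over 17 agents: 1/2 + 1/3 + 2/3 + 0/2 + 2/2 + 1/3 + 3/4 + 2/4 + 0/2 + 3/3 + 4/4 + 1/3 + 1/1 + 2/2 + 3/3 + 2/3 + 0/2 = 121/12; mean = 121/12 ÷ 17 = 121/204 = 0.593137… → 0.593.

0.593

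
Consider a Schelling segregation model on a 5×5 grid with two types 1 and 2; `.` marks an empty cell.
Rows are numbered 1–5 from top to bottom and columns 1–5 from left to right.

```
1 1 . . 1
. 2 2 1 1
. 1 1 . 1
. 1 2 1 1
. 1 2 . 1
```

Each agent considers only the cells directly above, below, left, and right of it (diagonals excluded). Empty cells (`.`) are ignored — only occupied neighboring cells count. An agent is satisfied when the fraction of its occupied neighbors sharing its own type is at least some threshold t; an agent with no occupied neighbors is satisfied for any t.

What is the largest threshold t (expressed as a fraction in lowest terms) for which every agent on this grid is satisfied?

(1,1)1 1/1
(1,2)1 1/2
(1,5)1 1/1
(2,2)2 1/3
(2,3)2 1/3
(2,4)1 1/2
(2,5)1 3/3
(3,2)1 2/3
(3,3)1 1/3
(3,5)1 2/2
(4,2)1 2/3
(4,3)2 1/4
(4,4)1 1/2
(4,5)1 3/3
(5,2)1 1/2
(5,3)2 1/2
(5,5)1 1/1
The smallest same-type fraction is 1/4 at (4,3), which reduces to 1/4. Any threshold above that leaves this agent unsatisfied.

1/4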